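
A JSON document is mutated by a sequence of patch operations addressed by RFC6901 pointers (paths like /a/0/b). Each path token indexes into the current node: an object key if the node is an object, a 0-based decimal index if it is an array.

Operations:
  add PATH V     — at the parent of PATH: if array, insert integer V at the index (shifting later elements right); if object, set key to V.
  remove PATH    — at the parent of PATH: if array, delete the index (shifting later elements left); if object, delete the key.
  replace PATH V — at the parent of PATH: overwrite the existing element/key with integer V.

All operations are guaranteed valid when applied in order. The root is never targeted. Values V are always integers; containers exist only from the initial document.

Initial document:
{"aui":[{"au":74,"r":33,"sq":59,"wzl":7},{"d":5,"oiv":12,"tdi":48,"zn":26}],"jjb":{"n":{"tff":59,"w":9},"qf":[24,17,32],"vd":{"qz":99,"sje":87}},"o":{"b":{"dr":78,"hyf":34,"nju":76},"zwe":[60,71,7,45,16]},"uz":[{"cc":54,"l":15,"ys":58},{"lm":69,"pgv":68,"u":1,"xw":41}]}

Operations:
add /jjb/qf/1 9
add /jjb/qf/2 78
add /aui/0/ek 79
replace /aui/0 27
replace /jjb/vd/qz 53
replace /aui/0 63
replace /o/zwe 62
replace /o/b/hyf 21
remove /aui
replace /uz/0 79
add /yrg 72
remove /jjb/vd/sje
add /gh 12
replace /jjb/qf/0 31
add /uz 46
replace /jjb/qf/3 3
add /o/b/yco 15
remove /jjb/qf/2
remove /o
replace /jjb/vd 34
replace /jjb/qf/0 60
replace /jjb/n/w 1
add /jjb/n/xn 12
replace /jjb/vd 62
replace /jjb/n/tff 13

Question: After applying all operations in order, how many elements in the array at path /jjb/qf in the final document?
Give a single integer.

After op 1 (add /jjb/qf/1 9): {"aui":[{"au":74,"r":33,"sq":59,"wzl":7},{"d":5,"oiv":12,"tdi":48,"zn":26}],"jjb":{"n":{"tff":59,"w":9},"qf":[24,9,17,32],"vd":{"qz":99,"sje":87}},"o":{"b":{"dr":78,"hyf":34,"nju":76},"zwe":[60,71,7,45,16]},"uz":[{"cc":54,"l":15,"ys":58},{"lm":69,"pgv":68,"u":1,"xw":41}]}
After op 2 (add /jjb/qf/2 78): {"aui":[{"au":74,"r":33,"sq":59,"wzl":7},{"d":5,"oiv":12,"tdi":48,"zn":26}],"jjb":{"n":{"tff":59,"w":9},"qf":[24,9,78,17,32],"vd":{"qz":99,"sje":87}},"o":{"b":{"dr":78,"hyf":34,"nju":76},"zwe":[60,71,7,45,16]},"uz":[{"cc":54,"l":15,"ys":58},{"lm":69,"pgv":68,"u":1,"xw":41}]}
After op 3 (add /aui/0/ek 79): {"aui":[{"au":74,"ek":79,"r":33,"sq":59,"wzl":7},{"d":5,"oiv":12,"tdi":48,"zn":26}],"jjb":{"n":{"tff":59,"w":9},"qf":[24,9,78,17,32],"vd":{"qz":99,"sje":87}},"o":{"b":{"dr":78,"hyf":34,"nju":76},"zwe":[60,71,7,45,16]},"uz":[{"cc":54,"l":15,"ys":58},{"lm":69,"pgv":68,"u":1,"xw":41}]}
After op 4 (replace /aui/0 27): {"aui":[27,{"d":5,"oiv":12,"tdi":48,"zn":26}],"jjb":{"n":{"tff":59,"w":9},"qf":[24,9,78,17,32],"vd":{"qz":99,"sje":87}},"o":{"b":{"dr":78,"hyf":34,"nju":76},"zwe":[60,71,7,45,16]},"uz":[{"cc":54,"l":15,"ys":58},{"lm":69,"pgv":68,"u":1,"xw":41}]}
After op 5 (replace /jjb/vd/qz 53): {"aui":[27,{"d":5,"oiv":12,"tdi":48,"zn":26}],"jjb":{"n":{"tff":59,"w":9},"qf":[24,9,78,17,32],"vd":{"qz":53,"sje":87}},"o":{"b":{"dr":78,"hyf":34,"nju":76},"zwe":[60,71,7,45,16]},"uz":[{"cc":54,"l":15,"ys":58},{"lm":69,"pgv":68,"u":1,"xw":41}]}
After op 6 (replace /aui/0 63): {"aui":[63,{"d":5,"oiv":12,"tdi":48,"zn":26}],"jjb":{"n":{"tff":59,"w":9},"qf":[24,9,78,17,32],"vd":{"qz":53,"sje":87}},"o":{"b":{"dr":78,"hyf":34,"nju":76},"zwe":[60,71,7,45,16]},"uz":[{"cc":54,"l":15,"ys":58},{"lm":69,"pgv":68,"u":1,"xw":41}]}
After op 7 (replace /o/zwe 62): {"aui":[63,{"d":5,"oiv":12,"tdi":48,"zn":26}],"jjb":{"n":{"tff":59,"w":9},"qf":[24,9,78,17,32],"vd":{"qz":53,"sje":87}},"o":{"b":{"dr":78,"hyf":34,"nju":76},"zwe":62},"uz":[{"cc":54,"l":15,"ys":58},{"lm":69,"pgv":68,"u":1,"xw":41}]}
After op 8 (replace /o/b/hyf 21): {"aui":[63,{"d":5,"oiv":12,"tdi":48,"zn":26}],"jjb":{"n":{"tff":59,"w":9},"qf":[24,9,78,17,32],"vd":{"qz":53,"sje":87}},"o":{"b":{"dr":78,"hyf":21,"nju":76},"zwe":62},"uz":[{"cc":54,"l":15,"ys":58},{"lm":69,"pgv":68,"u":1,"xw":41}]}
After op 9 (remove /aui): {"jjb":{"n":{"tff":59,"w":9},"qf":[24,9,78,17,32],"vd":{"qz":53,"sje":87}},"o":{"b":{"dr":78,"hyf":21,"nju":76},"zwe":62},"uz":[{"cc":54,"l":15,"ys":58},{"lm":69,"pgv":68,"u":1,"xw":41}]}
After op 10 (replace /uz/0 79): {"jjb":{"n":{"tff":59,"w":9},"qf":[24,9,78,17,32],"vd":{"qz":53,"sje":87}},"o":{"b":{"dr":78,"hyf":21,"nju":76},"zwe":62},"uz":[79,{"lm":69,"pgv":68,"u":1,"xw":41}]}
After op 11 (add /yrg 72): {"jjb":{"n":{"tff":59,"w":9},"qf":[24,9,78,17,32],"vd":{"qz":53,"sje":87}},"o":{"b":{"dr":78,"hyf":21,"nju":76},"zwe":62},"uz":[79,{"lm":69,"pgv":68,"u":1,"xw":41}],"yrg":72}
After op 12 (remove /jjb/vd/sje): {"jjb":{"n":{"tff":59,"w":9},"qf":[24,9,78,17,32],"vd":{"qz":53}},"o":{"b":{"dr":78,"hyf":21,"nju":76},"zwe":62},"uz":[79,{"lm":69,"pgv":68,"u":1,"xw":41}],"yrg":72}
After op 13 (add /gh 12): {"gh":12,"jjb":{"n":{"tff":59,"w":9},"qf":[24,9,78,17,32],"vd":{"qz":53}},"o":{"b":{"dr":78,"hyf":21,"nju":76},"zwe":62},"uz":[79,{"lm":69,"pgv":68,"u":1,"xw":41}],"yrg":72}
After op 14 (replace /jjb/qf/0 31): {"gh":12,"jjb":{"n":{"tff":59,"w":9},"qf":[31,9,78,17,32],"vd":{"qz":53}},"o":{"b":{"dr":78,"hyf":21,"nju":76},"zwe":62},"uz":[79,{"lm":69,"pgv":68,"u":1,"xw":41}],"yrg":72}
After op 15 (add /uz 46): {"gh":12,"jjb":{"n":{"tff":59,"w":9},"qf":[31,9,78,17,32],"vd":{"qz":53}},"o":{"b":{"dr":78,"hyf":21,"nju":76},"zwe":62},"uz":46,"yrg":72}
After op 16 (replace /jjb/qf/3 3): {"gh":12,"jjb":{"n":{"tff":59,"w":9},"qf":[31,9,78,3,32],"vd":{"qz":53}},"o":{"b":{"dr":78,"hyf":21,"nju":76},"zwe":62},"uz":46,"yrg":72}
After op 17 (add /o/b/yco 15): {"gh":12,"jjb":{"n":{"tff":59,"w":9},"qf":[31,9,78,3,32],"vd":{"qz":53}},"o":{"b":{"dr":78,"hyf":21,"nju":76,"yco":15},"zwe":62},"uz":46,"yrg":72}
After op 18 (remove /jjb/qf/2): {"gh":12,"jjb":{"n":{"tff":59,"w":9},"qf":[31,9,3,32],"vd":{"qz":53}},"o":{"b":{"dr":78,"hyf":21,"nju":76,"yco":15},"zwe":62},"uz":46,"yrg":72}
After op 19 (remove /o): {"gh":12,"jjb":{"n":{"tff":59,"w":9},"qf":[31,9,3,32],"vd":{"qz":53}},"uz":46,"yrg":72}
After op 20 (replace /jjb/vd 34): {"gh":12,"jjb":{"n":{"tff":59,"w":9},"qf":[31,9,3,32],"vd":34},"uz":46,"yrg":72}
After op 21 (replace /jjb/qf/0 60): {"gh":12,"jjb":{"n":{"tff":59,"w":9},"qf":[60,9,3,32],"vd":34},"uz":46,"yrg":72}
After op 22 (replace /jjb/n/w 1): {"gh":12,"jjb":{"n":{"tff":59,"w":1},"qf":[60,9,3,32],"vd":34},"uz":46,"yrg":72}
After op 23 (add /jjb/n/xn 12): {"gh":12,"jjb":{"n":{"tff":59,"w":1,"xn":12},"qf":[60,9,3,32],"vd":34},"uz":46,"yrg":72}
After op 24 (replace /jjb/vd 62): {"gh":12,"jjb":{"n":{"tff":59,"w":1,"xn":12},"qf":[60,9,3,32],"vd":62},"uz":46,"yrg":72}
After op 25 (replace /jjb/n/tff 13): {"gh":12,"jjb":{"n":{"tff":13,"w":1,"xn":12},"qf":[60,9,3,32],"vd":62},"uz":46,"yrg":72}
Size at path /jjb/qf: 4

Answer: 4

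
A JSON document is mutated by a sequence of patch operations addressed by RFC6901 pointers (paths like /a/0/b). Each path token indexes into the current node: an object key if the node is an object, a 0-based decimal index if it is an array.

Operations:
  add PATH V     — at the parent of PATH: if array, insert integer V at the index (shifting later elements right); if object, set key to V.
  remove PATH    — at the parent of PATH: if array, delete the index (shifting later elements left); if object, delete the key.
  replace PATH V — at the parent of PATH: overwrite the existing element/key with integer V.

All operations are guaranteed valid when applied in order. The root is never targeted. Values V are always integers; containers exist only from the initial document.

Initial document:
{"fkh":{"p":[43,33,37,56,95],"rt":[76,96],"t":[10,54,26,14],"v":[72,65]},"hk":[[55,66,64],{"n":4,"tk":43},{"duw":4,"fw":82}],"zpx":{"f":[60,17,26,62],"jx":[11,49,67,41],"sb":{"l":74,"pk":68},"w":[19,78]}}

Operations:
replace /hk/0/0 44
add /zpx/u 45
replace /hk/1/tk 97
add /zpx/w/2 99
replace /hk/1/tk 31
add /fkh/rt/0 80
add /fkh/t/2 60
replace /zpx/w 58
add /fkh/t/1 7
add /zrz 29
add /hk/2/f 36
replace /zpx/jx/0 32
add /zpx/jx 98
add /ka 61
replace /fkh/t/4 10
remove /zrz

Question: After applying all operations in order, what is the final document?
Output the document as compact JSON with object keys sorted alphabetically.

Answer: {"fkh":{"p":[43,33,37,56,95],"rt":[80,76,96],"t":[10,7,54,60,10,14],"v":[72,65]},"hk":[[44,66,64],{"n":4,"tk":31},{"duw":4,"f":36,"fw":82}],"ka":61,"zpx":{"f":[60,17,26,62],"jx":98,"sb":{"l":74,"pk":68},"u":45,"w":58}}

Derivation:
After op 1 (replace /hk/0/0 44): {"fkh":{"p":[43,33,37,56,95],"rt":[76,96],"t":[10,54,26,14],"v":[72,65]},"hk":[[44,66,64],{"n":4,"tk":43},{"duw":4,"fw":82}],"zpx":{"f":[60,17,26,62],"jx":[11,49,67,41],"sb":{"l":74,"pk":68},"w":[19,78]}}
After op 2 (add /zpx/u 45): {"fkh":{"p":[43,33,37,56,95],"rt":[76,96],"t":[10,54,26,14],"v":[72,65]},"hk":[[44,66,64],{"n":4,"tk":43},{"duw":4,"fw":82}],"zpx":{"f":[60,17,26,62],"jx":[11,49,67,41],"sb":{"l":74,"pk":68},"u":45,"w":[19,78]}}
After op 3 (replace /hk/1/tk 97): {"fkh":{"p":[43,33,37,56,95],"rt":[76,96],"t":[10,54,26,14],"v":[72,65]},"hk":[[44,66,64],{"n":4,"tk":97},{"duw":4,"fw":82}],"zpx":{"f":[60,17,26,62],"jx":[11,49,67,41],"sb":{"l":74,"pk":68},"u":45,"w":[19,78]}}
After op 4 (add /zpx/w/2 99): {"fkh":{"p":[43,33,37,56,95],"rt":[76,96],"t":[10,54,26,14],"v":[72,65]},"hk":[[44,66,64],{"n":4,"tk":97},{"duw":4,"fw":82}],"zpx":{"f":[60,17,26,62],"jx":[11,49,67,41],"sb":{"l":74,"pk":68},"u":45,"w":[19,78,99]}}
After op 5 (replace /hk/1/tk 31): {"fkh":{"p":[43,33,37,56,95],"rt":[76,96],"t":[10,54,26,14],"v":[72,65]},"hk":[[44,66,64],{"n":4,"tk":31},{"duw":4,"fw":82}],"zpx":{"f":[60,17,26,62],"jx":[11,49,67,41],"sb":{"l":74,"pk":68},"u":45,"w":[19,78,99]}}
After op 6 (add /fkh/rt/0 80): {"fkh":{"p":[43,33,37,56,95],"rt":[80,76,96],"t":[10,54,26,14],"v":[72,65]},"hk":[[44,66,64],{"n":4,"tk":31},{"duw":4,"fw":82}],"zpx":{"f":[60,17,26,62],"jx":[11,49,67,41],"sb":{"l":74,"pk":68},"u":45,"w":[19,78,99]}}
After op 7 (add /fkh/t/2 60): {"fkh":{"p":[43,33,37,56,95],"rt":[80,76,96],"t":[10,54,60,26,14],"v":[72,65]},"hk":[[44,66,64],{"n":4,"tk":31},{"duw":4,"fw":82}],"zpx":{"f":[60,17,26,62],"jx":[11,49,67,41],"sb":{"l":74,"pk":68},"u":45,"w":[19,78,99]}}
After op 8 (replace /zpx/w 58): {"fkh":{"p":[43,33,37,56,95],"rt":[80,76,96],"t":[10,54,60,26,14],"v":[72,65]},"hk":[[44,66,64],{"n":4,"tk":31},{"duw":4,"fw":82}],"zpx":{"f":[60,17,26,62],"jx":[11,49,67,41],"sb":{"l":74,"pk":68},"u":45,"w":58}}
After op 9 (add /fkh/t/1 7): {"fkh":{"p":[43,33,37,56,95],"rt":[80,76,96],"t":[10,7,54,60,26,14],"v":[72,65]},"hk":[[44,66,64],{"n":4,"tk":31},{"duw":4,"fw":82}],"zpx":{"f":[60,17,26,62],"jx":[11,49,67,41],"sb":{"l":74,"pk":68},"u":45,"w":58}}
After op 10 (add /zrz 29): {"fkh":{"p":[43,33,37,56,95],"rt":[80,76,96],"t":[10,7,54,60,26,14],"v":[72,65]},"hk":[[44,66,64],{"n":4,"tk":31},{"duw":4,"fw":82}],"zpx":{"f":[60,17,26,62],"jx":[11,49,67,41],"sb":{"l":74,"pk":68},"u":45,"w":58},"zrz":29}
After op 11 (add /hk/2/f 36): {"fkh":{"p":[43,33,37,56,95],"rt":[80,76,96],"t":[10,7,54,60,26,14],"v":[72,65]},"hk":[[44,66,64],{"n":4,"tk":31},{"duw":4,"f":36,"fw":82}],"zpx":{"f":[60,17,26,62],"jx":[11,49,67,41],"sb":{"l":74,"pk":68},"u":45,"w":58},"zrz":29}
After op 12 (replace /zpx/jx/0 32): {"fkh":{"p":[43,33,37,56,95],"rt":[80,76,96],"t":[10,7,54,60,26,14],"v":[72,65]},"hk":[[44,66,64],{"n":4,"tk":31},{"duw":4,"f":36,"fw":82}],"zpx":{"f":[60,17,26,62],"jx":[32,49,67,41],"sb":{"l":74,"pk":68},"u":45,"w":58},"zrz":29}
After op 13 (add /zpx/jx 98): {"fkh":{"p":[43,33,37,56,95],"rt":[80,76,96],"t":[10,7,54,60,26,14],"v":[72,65]},"hk":[[44,66,64],{"n":4,"tk":31},{"duw":4,"f":36,"fw":82}],"zpx":{"f":[60,17,26,62],"jx":98,"sb":{"l":74,"pk":68},"u":45,"w":58},"zrz":29}
After op 14 (add /ka 61): {"fkh":{"p":[43,33,37,56,95],"rt":[80,76,96],"t":[10,7,54,60,26,14],"v":[72,65]},"hk":[[44,66,64],{"n":4,"tk":31},{"duw":4,"f":36,"fw":82}],"ka":61,"zpx":{"f":[60,17,26,62],"jx":98,"sb":{"l":74,"pk":68},"u":45,"w":58},"zrz":29}
After op 15 (replace /fkh/t/4 10): {"fkh":{"p":[43,33,37,56,95],"rt":[80,76,96],"t":[10,7,54,60,10,14],"v":[72,65]},"hk":[[44,66,64],{"n":4,"tk":31},{"duw":4,"f":36,"fw":82}],"ka":61,"zpx":{"f":[60,17,26,62],"jx":98,"sb":{"l":74,"pk":68},"u":45,"w":58},"zrz":29}
After op 16 (remove /zrz): {"fkh":{"p":[43,33,37,56,95],"rt":[80,76,96],"t":[10,7,54,60,10,14],"v":[72,65]},"hk":[[44,66,64],{"n":4,"tk":31},{"duw":4,"f":36,"fw":82}],"ka":61,"zpx":{"f":[60,17,26,62],"jx":98,"sb":{"l":74,"pk":68},"u":45,"w":58}}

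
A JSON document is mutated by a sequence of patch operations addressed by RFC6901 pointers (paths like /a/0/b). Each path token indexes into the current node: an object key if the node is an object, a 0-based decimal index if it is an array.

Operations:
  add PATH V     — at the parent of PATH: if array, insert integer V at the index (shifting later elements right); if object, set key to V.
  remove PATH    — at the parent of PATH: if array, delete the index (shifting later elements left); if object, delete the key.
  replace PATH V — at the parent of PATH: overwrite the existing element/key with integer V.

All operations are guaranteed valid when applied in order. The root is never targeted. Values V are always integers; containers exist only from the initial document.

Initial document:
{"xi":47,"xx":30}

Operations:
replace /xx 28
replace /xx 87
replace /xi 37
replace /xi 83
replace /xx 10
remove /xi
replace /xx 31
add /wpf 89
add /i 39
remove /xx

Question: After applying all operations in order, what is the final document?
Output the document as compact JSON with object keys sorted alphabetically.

After op 1 (replace /xx 28): {"xi":47,"xx":28}
After op 2 (replace /xx 87): {"xi":47,"xx":87}
After op 3 (replace /xi 37): {"xi":37,"xx":87}
After op 4 (replace /xi 83): {"xi":83,"xx":87}
After op 5 (replace /xx 10): {"xi":83,"xx":10}
After op 6 (remove /xi): {"xx":10}
After op 7 (replace /xx 31): {"xx":31}
After op 8 (add /wpf 89): {"wpf":89,"xx":31}
After op 9 (add /i 39): {"i":39,"wpf":89,"xx":31}
After op 10 (remove /xx): {"i":39,"wpf":89}

Answer: {"i":39,"wpf":89}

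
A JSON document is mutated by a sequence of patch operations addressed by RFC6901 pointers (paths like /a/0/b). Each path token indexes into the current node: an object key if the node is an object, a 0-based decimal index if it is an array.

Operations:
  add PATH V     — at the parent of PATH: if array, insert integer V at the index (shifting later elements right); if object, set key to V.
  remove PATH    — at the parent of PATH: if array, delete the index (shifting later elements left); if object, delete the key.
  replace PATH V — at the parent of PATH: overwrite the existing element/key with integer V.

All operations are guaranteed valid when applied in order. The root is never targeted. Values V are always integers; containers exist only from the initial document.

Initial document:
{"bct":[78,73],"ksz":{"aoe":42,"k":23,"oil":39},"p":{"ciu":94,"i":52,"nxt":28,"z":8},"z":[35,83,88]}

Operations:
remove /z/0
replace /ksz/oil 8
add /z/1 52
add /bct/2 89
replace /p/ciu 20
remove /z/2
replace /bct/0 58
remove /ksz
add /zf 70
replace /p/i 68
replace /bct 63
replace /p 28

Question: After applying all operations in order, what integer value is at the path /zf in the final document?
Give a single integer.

Answer: 70

Derivation:
After op 1 (remove /z/0): {"bct":[78,73],"ksz":{"aoe":42,"k":23,"oil":39},"p":{"ciu":94,"i":52,"nxt":28,"z":8},"z":[83,88]}
After op 2 (replace /ksz/oil 8): {"bct":[78,73],"ksz":{"aoe":42,"k":23,"oil":8},"p":{"ciu":94,"i":52,"nxt":28,"z":8},"z":[83,88]}
After op 3 (add /z/1 52): {"bct":[78,73],"ksz":{"aoe":42,"k":23,"oil":8},"p":{"ciu":94,"i":52,"nxt":28,"z":8},"z":[83,52,88]}
After op 4 (add /bct/2 89): {"bct":[78,73,89],"ksz":{"aoe":42,"k":23,"oil":8},"p":{"ciu":94,"i":52,"nxt":28,"z":8},"z":[83,52,88]}
After op 5 (replace /p/ciu 20): {"bct":[78,73,89],"ksz":{"aoe":42,"k":23,"oil":8},"p":{"ciu":20,"i":52,"nxt":28,"z":8},"z":[83,52,88]}
After op 6 (remove /z/2): {"bct":[78,73,89],"ksz":{"aoe":42,"k":23,"oil":8},"p":{"ciu":20,"i":52,"nxt":28,"z":8},"z":[83,52]}
After op 7 (replace /bct/0 58): {"bct":[58,73,89],"ksz":{"aoe":42,"k":23,"oil":8},"p":{"ciu":20,"i":52,"nxt":28,"z":8},"z":[83,52]}
After op 8 (remove /ksz): {"bct":[58,73,89],"p":{"ciu":20,"i":52,"nxt":28,"z":8},"z":[83,52]}
After op 9 (add /zf 70): {"bct":[58,73,89],"p":{"ciu":20,"i":52,"nxt":28,"z":8},"z":[83,52],"zf":70}
After op 10 (replace /p/i 68): {"bct":[58,73,89],"p":{"ciu":20,"i":68,"nxt":28,"z":8},"z":[83,52],"zf":70}
After op 11 (replace /bct 63): {"bct":63,"p":{"ciu":20,"i":68,"nxt":28,"z":8},"z":[83,52],"zf":70}
After op 12 (replace /p 28): {"bct":63,"p":28,"z":[83,52],"zf":70}
Value at /zf: 70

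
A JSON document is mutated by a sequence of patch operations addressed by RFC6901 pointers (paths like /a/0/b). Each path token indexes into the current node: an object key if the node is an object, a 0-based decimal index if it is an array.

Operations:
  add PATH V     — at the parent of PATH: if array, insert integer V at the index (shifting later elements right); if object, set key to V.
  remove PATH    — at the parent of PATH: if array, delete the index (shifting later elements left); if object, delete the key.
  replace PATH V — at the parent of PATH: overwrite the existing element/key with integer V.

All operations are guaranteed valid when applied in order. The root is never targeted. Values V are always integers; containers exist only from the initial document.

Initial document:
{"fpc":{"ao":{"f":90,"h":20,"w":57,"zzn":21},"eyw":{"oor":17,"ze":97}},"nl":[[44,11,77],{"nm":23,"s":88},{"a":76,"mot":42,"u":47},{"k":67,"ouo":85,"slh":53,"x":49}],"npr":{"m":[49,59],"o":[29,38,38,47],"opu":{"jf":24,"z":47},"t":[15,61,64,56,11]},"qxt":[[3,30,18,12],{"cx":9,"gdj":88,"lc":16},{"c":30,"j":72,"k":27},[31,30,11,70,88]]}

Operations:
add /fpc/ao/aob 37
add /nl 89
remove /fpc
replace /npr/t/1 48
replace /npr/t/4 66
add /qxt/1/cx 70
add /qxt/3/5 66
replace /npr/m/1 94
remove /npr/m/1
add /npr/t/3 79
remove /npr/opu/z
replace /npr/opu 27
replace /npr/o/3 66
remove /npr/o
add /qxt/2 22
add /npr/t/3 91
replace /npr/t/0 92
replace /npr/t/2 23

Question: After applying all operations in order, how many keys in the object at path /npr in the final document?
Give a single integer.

After op 1 (add /fpc/ao/aob 37): {"fpc":{"ao":{"aob":37,"f":90,"h":20,"w":57,"zzn":21},"eyw":{"oor":17,"ze":97}},"nl":[[44,11,77],{"nm":23,"s":88},{"a":76,"mot":42,"u":47},{"k":67,"ouo":85,"slh":53,"x":49}],"npr":{"m":[49,59],"o":[29,38,38,47],"opu":{"jf":24,"z":47},"t":[15,61,64,56,11]},"qxt":[[3,30,18,12],{"cx":9,"gdj":88,"lc":16},{"c":30,"j":72,"k":27},[31,30,11,70,88]]}
After op 2 (add /nl 89): {"fpc":{"ao":{"aob":37,"f":90,"h":20,"w":57,"zzn":21},"eyw":{"oor":17,"ze":97}},"nl":89,"npr":{"m":[49,59],"o":[29,38,38,47],"opu":{"jf":24,"z":47},"t":[15,61,64,56,11]},"qxt":[[3,30,18,12],{"cx":9,"gdj":88,"lc":16},{"c":30,"j":72,"k":27},[31,30,11,70,88]]}
After op 3 (remove /fpc): {"nl":89,"npr":{"m":[49,59],"o":[29,38,38,47],"opu":{"jf":24,"z":47},"t":[15,61,64,56,11]},"qxt":[[3,30,18,12],{"cx":9,"gdj":88,"lc":16},{"c":30,"j":72,"k":27},[31,30,11,70,88]]}
After op 4 (replace /npr/t/1 48): {"nl":89,"npr":{"m":[49,59],"o":[29,38,38,47],"opu":{"jf":24,"z":47},"t":[15,48,64,56,11]},"qxt":[[3,30,18,12],{"cx":9,"gdj":88,"lc":16},{"c":30,"j":72,"k":27},[31,30,11,70,88]]}
After op 5 (replace /npr/t/4 66): {"nl":89,"npr":{"m":[49,59],"o":[29,38,38,47],"opu":{"jf":24,"z":47},"t":[15,48,64,56,66]},"qxt":[[3,30,18,12],{"cx":9,"gdj":88,"lc":16},{"c":30,"j":72,"k":27},[31,30,11,70,88]]}
After op 6 (add /qxt/1/cx 70): {"nl":89,"npr":{"m":[49,59],"o":[29,38,38,47],"opu":{"jf":24,"z":47},"t":[15,48,64,56,66]},"qxt":[[3,30,18,12],{"cx":70,"gdj":88,"lc":16},{"c":30,"j":72,"k":27},[31,30,11,70,88]]}
After op 7 (add /qxt/3/5 66): {"nl":89,"npr":{"m":[49,59],"o":[29,38,38,47],"opu":{"jf":24,"z":47},"t":[15,48,64,56,66]},"qxt":[[3,30,18,12],{"cx":70,"gdj":88,"lc":16},{"c":30,"j":72,"k":27},[31,30,11,70,88,66]]}
After op 8 (replace /npr/m/1 94): {"nl":89,"npr":{"m":[49,94],"o":[29,38,38,47],"opu":{"jf":24,"z":47},"t":[15,48,64,56,66]},"qxt":[[3,30,18,12],{"cx":70,"gdj":88,"lc":16},{"c":30,"j":72,"k":27},[31,30,11,70,88,66]]}
After op 9 (remove /npr/m/1): {"nl":89,"npr":{"m":[49],"o":[29,38,38,47],"opu":{"jf":24,"z":47},"t":[15,48,64,56,66]},"qxt":[[3,30,18,12],{"cx":70,"gdj":88,"lc":16},{"c":30,"j":72,"k":27},[31,30,11,70,88,66]]}
After op 10 (add /npr/t/3 79): {"nl":89,"npr":{"m":[49],"o":[29,38,38,47],"opu":{"jf":24,"z":47},"t":[15,48,64,79,56,66]},"qxt":[[3,30,18,12],{"cx":70,"gdj":88,"lc":16},{"c":30,"j":72,"k":27},[31,30,11,70,88,66]]}
After op 11 (remove /npr/opu/z): {"nl":89,"npr":{"m":[49],"o":[29,38,38,47],"opu":{"jf":24},"t":[15,48,64,79,56,66]},"qxt":[[3,30,18,12],{"cx":70,"gdj":88,"lc":16},{"c":30,"j":72,"k":27},[31,30,11,70,88,66]]}
After op 12 (replace /npr/opu 27): {"nl":89,"npr":{"m":[49],"o":[29,38,38,47],"opu":27,"t":[15,48,64,79,56,66]},"qxt":[[3,30,18,12],{"cx":70,"gdj":88,"lc":16},{"c":30,"j":72,"k":27},[31,30,11,70,88,66]]}
After op 13 (replace /npr/o/3 66): {"nl":89,"npr":{"m":[49],"o":[29,38,38,66],"opu":27,"t":[15,48,64,79,56,66]},"qxt":[[3,30,18,12],{"cx":70,"gdj":88,"lc":16},{"c":30,"j":72,"k":27},[31,30,11,70,88,66]]}
After op 14 (remove /npr/o): {"nl":89,"npr":{"m":[49],"opu":27,"t":[15,48,64,79,56,66]},"qxt":[[3,30,18,12],{"cx":70,"gdj":88,"lc":16},{"c":30,"j":72,"k":27},[31,30,11,70,88,66]]}
After op 15 (add /qxt/2 22): {"nl":89,"npr":{"m":[49],"opu":27,"t":[15,48,64,79,56,66]},"qxt":[[3,30,18,12],{"cx":70,"gdj":88,"lc":16},22,{"c":30,"j":72,"k":27},[31,30,11,70,88,66]]}
After op 16 (add /npr/t/3 91): {"nl":89,"npr":{"m":[49],"opu":27,"t":[15,48,64,91,79,56,66]},"qxt":[[3,30,18,12],{"cx":70,"gdj":88,"lc":16},22,{"c":30,"j":72,"k":27},[31,30,11,70,88,66]]}
After op 17 (replace /npr/t/0 92): {"nl":89,"npr":{"m":[49],"opu":27,"t":[92,48,64,91,79,56,66]},"qxt":[[3,30,18,12],{"cx":70,"gdj":88,"lc":16},22,{"c":30,"j":72,"k":27},[31,30,11,70,88,66]]}
After op 18 (replace /npr/t/2 23): {"nl":89,"npr":{"m":[49],"opu":27,"t":[92,48,23,91,79,56,66]},"qxt":[[3,30,18,12],{"cx":70,"gdj":88,"lc":16},22,{"c":30,"j":72,"k":27},[31,30,11,70,88,66]]}
Size at path /npr: 3

Answer: 3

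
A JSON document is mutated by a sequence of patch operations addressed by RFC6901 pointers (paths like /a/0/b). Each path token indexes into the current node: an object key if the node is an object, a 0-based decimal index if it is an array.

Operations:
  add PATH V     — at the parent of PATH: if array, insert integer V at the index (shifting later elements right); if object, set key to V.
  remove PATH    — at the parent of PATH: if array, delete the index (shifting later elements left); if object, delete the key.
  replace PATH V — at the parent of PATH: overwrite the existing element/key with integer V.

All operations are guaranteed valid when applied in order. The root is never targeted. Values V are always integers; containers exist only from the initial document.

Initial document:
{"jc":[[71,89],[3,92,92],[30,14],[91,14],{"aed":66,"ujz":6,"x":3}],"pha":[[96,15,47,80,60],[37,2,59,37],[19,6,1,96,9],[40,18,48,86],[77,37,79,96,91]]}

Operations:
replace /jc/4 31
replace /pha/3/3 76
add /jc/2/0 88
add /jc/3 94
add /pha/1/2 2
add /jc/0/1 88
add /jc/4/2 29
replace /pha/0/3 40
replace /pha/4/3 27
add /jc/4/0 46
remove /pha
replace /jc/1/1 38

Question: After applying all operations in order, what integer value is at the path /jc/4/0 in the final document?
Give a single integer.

Answer: 46

Derivation:
After op 1 (replace /jc/4 31): {"jc":[[71,89],[3,92,92],[30,14],[91,14],31],"pha":[[96,15,47,80,60],[37,2,59,37],[19,6,1,96,9],[40,18,48,86],[77,37,79,96,91]]}
After op 2 (replace /pha/3/3 76): {"jc":[[71,89],[3,92,92],[30,14],[91,14],31],"pha":[[96,15,47,80,60],[37,2,59,37],[19,6,1,96,9],[40,18,48,76],[77,37,79,96,91]]}
After op 3 (add /jc/2/0 88): {"jc":[[71,89],[3,92,92],[88,30,14],[91,14],31],"pha":[[96,15,47,80,60],[37,2,59,37],[19,6,1,96,9],[40,18,48,76],[77,37,79,96,91]]}
After op 4 (add /jc/3 94): {"jc":[[71,89],[3,92,92],[88,30,14],94,[91,14],31],"pha":[[96,15,47,80,60],[37,2,59,37],[19,6,1,96,9],[40,18,48,76],[77,37,79,96,91]]}
After op 5 (add /pha/1/2 2): {"jc":[[71,89],[3,92,92],[88,30,14],94,[91,14],31],"pha":[[96,15,47,80,60],[37,2,2,59,37],[19,6,1,96,9],[40,18,48,76],[77,37,79,96,91]]}
After op 6 (add /jc/0/1 88): {"jc":[[71,88,89],[3,92,92],[88,30,14],94,[91,14],31],"pha":[[96,15,47,80,60],[37,2,2,59,37],[19,6,1,96,9],[40,18,48,76],[77,37,79,96,91]]}
After op 7 (add /jc/4/2 29): {"jc":[[71,88,89],[3,92,92],[88,30,14],94,[91,14,29],31],"pha":[[96,15,47,80,60],[37,2,2,59,37],[19,6,1,96,9],[40,18,48,76],[77,37,79,96,91]]}
After op 8 (replace /pha/0/3 40): {"jc":[[71,88,89],[3,92,92],[88,30,14],94,[91,14,29],31],"pha":[[96,15,47,40,60],[37,2,2,59,37],[19,6,1,96,9],[40,18,48,76],[77,37,79,96,91]]}
After op 9 (replace /pha/4/3 27): {"jc":[[71,88,89],[3,92,92],[88,30,14],94,[91,14,29],31],"pha":[[96,15,47,40,60],[37,2,2,59,37],[19,6,1,96,9],[40,18,48,76],[77,37,79,27,91]]}
After op 10 (add /jc/4/0 46): {"jc":[[71,88,89],[3,92,92],[88,30,14],94,[46,91,14,29],31],"pha":[[96,15,47,40,60],[37,2,2,59,37],[19,6,1,96,9],[40,18,48,76],[77,37,79,27,91]]}
After op 11 (remove /pha): {"jc":[[71,88,89],[3,92,92],[88,30,14],94,[46,91,14,29],31]}
After op 12 (replace /jc/1/1 38): {"jc":[[71,88,89],[3,38,92],[88,30,14],94,[46,91,14,29],31]}
Value at /jc/4/0: 46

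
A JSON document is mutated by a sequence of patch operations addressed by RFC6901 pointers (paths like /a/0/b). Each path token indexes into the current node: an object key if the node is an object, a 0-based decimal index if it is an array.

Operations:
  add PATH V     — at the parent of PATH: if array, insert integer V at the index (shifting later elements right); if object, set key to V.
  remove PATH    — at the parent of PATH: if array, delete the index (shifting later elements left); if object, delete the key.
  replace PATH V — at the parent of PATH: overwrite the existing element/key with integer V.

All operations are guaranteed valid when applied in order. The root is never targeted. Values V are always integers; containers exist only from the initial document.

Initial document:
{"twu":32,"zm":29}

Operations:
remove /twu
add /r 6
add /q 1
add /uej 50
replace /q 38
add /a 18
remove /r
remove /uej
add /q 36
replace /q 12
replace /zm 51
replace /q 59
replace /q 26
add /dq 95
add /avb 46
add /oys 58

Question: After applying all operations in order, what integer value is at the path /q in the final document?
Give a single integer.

After op 1 (remove /twu): {"zm":29}
After op 2 (add /r 6): {"r":6,"zm":29}
After op 3 (add /q 1): {"q":1,"r":6,"zm":29}
After op 4 (add /uej 50): {"q":1,"r":6,"uej":50,"zm":29}
After op 5 (replace /q 38): {"q":38,"r":6,"uej":50,"zm":29}
After op 6 (add /a 18): {"a":18,"q":38,"r":6,"uej":50,"zm":29}
After op 7 (remove /r): {"a":18,"q":38,"uej":50,"zm":29}
After op 8 (remove /uej): {"a":18,"q":38,"zm":29}
After op 9 (add /q 36): {"a":18,"q":36,"zm":29}
After op 10 (replace /q 12): {"a":18,"q":12,"zm":29}
After op 11 (replace /zm 51): {"a":18,"q":12,"zm":51}
After op 12 (replace /q 59): {"a":18,"q":59,"zm":51}
After op 13 (replace /q 26): {"a":18,"q":26,"zm":51}
After op 14 (add /dq 95): {"a":18,"dq":95,"q":26,"zm":51}
After op 15 (add /avb 46): {"a":18,"avb":46,"dq":95,"q":26,"zm":51}
After op 16 (add /oys 58): {"a":18,"avb":46,"dq":95,"oys":58,"q":26,"zm":51}
Value at /q: 26

Answer: 26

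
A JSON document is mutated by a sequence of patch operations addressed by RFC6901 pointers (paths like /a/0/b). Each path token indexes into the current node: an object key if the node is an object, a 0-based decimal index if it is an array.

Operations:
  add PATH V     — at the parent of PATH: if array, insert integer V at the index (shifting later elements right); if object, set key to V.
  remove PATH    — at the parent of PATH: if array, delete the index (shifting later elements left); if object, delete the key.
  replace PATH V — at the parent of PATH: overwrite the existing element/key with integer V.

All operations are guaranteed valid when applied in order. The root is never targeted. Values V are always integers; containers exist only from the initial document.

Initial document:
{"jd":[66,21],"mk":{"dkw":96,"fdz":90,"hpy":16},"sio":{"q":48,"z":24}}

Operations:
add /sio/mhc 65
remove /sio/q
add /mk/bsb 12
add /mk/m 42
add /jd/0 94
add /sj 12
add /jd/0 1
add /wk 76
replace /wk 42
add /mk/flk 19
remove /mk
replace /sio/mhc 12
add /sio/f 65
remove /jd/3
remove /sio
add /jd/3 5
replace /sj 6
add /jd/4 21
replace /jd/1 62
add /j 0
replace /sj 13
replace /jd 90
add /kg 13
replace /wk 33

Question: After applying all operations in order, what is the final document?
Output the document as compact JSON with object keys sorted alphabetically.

Answer: {"j":0,"jd":90,"kg":13,"sj":13,"wk":33}

Derivation:
After op 1 (add /sio/mhc 65): {"jd":[66,21],"mk":{"dkw":96,"fdz":90,"hpy":16},"sio":{"mhc":65,"q":48,"z":24}}
After op 2 (remove /sio/q): {"jd":[66,21],"mk":{"dkw":96,"fdz":90,"hpy":16},"sio":{"mhc":65,"z":24}}
After op 3 (add /mk/bsb 12): {"jd":[66,21],"mk":{"bsb":12,"dkw":96,"fdz":90,"hpy":16},"sio":{"mhc":65,"z":24}}
After op 4 (add /mk/m 42): {"jd":[66,21],"mk":{"bsb":12,"dkw":96,"fdz":90,"hpy":16,"m":42},"sio":{"mhc":65,"z":24}}
After op 5 (add /jd/0 94): {"jd":[94,66,21],"mk":{"bsb":12,"dkw":96,"fdz":90,"hpy":16,"m":42},"sio":{"mhc":65,"z":24}}
After op 6 (add /sj 12): {"jd":[94,66,21],"mk":{"bsb":12,"dkw":96,"fdz":90,"hpy":16,"m":42},"sio":{"mhc":65,"z":24},"sj":12}
After op 7 (add /jd/0 1): {"jd":[1,94,66,21],"mk":{"bsb":12,"dkw":96,"fdz":90,"hpy":16,"m":42},"sio":{"mhc":65,"z":24},"sj":12}
After op 8 (add /wk 76): {"jd":[1,94,66,21],"mk":{"bsb":12,"dkw":96,"fdz":90,"hpy":16,"m":42},"sio":{"mhc":65,"z":24},"sj":12,"wk":76}
After op 9 (replace /wk 42): {"jd":[1,94,66,21],"mk":{"bsb":12,"dkw":96,"fdz":90,"hpy":16,"m":42},"sio":{"mhc":65,"z":24},"sj":12,"wk":42}
After op 10 (add /mk/flk 19): {"jd":[1,94,66,21],"mk":{"bsb":12,"dkw":96,"fdz":90,"flk":19,"hpy":16,"m":42},"sio":{"mhc":65,"z":24},"sj":12,"wk":42}
After op 11 (remove /mk): {"jd":[1,94,66,21],"sio":{"mhc":65,"z":24},"sj":12,"wk":42}
After op 12 (replace /sio/mhc 12): {"jd":[1,94,66,21],"sio":{"mhc":12,"z":24},"sj":12,"wk":42}
After op 13 (add /sio/f 65): {"jd":[1,94,66,21],"sio":{"f":65,"mhc":12,"z":24},"sj":12,"wk":42}
After op 14 (remove /jd/3): {"jd":[1,94,66],"sio":{"f":65,"mhc":12,"z":24},"sj":12,"wk":42}
After op 15 (remove /sio): {"jd":[1,94,66],"sj":12,"wk":42}
After op 16 (add /jd/3 5): {"jd":[1,94,66,5],"sj":12,"wk":42}
After op 17 (replace /sj 6): {"jd":[1,94,66,5],"sj":6,"wk":42}
After op 18 (add /jd/4 21): {"jd":[1,94,66,5,21],"sj":6,"wk":42}
After op 19 (replace /jd/1 62): {"jd":[1,62,66,5,21],"sj":6,"wk":42}
After op 20 (add /j 0): {"j":0,"jd":[1,62,66,5,21],"sj":6,"wk":42}
After op 21 (replace /sj 13): {"j":0,"jd":[1,62,66,5,21],"sj":13,"wk":42}
After op 22 (replace /jd 90): {"j":0,"jd":90,"sj":13,"wk":42}
After op 23 (add /kg 13): {"j":0,"jd":90,"kg":13,"sj":13,"wk":42}
After op 24 (replace /wk 33): {"j":0,"jd":90,"kg":13,"sj":13,"wk":33}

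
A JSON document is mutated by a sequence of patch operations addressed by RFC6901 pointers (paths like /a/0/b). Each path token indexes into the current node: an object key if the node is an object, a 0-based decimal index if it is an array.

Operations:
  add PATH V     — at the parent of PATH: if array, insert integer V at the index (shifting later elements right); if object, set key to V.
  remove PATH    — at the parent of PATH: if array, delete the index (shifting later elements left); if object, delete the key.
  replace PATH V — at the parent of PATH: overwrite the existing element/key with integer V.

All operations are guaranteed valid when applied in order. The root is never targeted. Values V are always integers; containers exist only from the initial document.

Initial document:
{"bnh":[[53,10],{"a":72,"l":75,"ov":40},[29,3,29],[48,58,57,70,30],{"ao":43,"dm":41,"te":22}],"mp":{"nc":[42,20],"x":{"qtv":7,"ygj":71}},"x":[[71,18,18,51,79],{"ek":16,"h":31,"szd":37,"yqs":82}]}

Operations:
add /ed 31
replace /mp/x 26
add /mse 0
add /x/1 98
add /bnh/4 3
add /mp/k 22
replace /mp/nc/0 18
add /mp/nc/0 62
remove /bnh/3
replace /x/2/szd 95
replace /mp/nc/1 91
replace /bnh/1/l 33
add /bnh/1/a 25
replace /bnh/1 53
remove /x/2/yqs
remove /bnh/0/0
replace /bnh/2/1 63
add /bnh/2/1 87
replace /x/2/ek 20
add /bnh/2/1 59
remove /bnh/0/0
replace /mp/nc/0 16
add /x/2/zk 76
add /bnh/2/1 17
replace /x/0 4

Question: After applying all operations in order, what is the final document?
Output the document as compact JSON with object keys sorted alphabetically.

After op 1 (add /ed 31): {"bnh":[[53,10],{"a":72,"l":75,"ov":40},[29,3,29],[48,58,57,70,30],{"ao":43,"dm":41,"te":22}],"ed":31,"mp":{"nc":[42,20],"x":{"qtv":7,"ygj":71}},"x":[[71,18,18,51,79],{"ek":16,"h":31,"szd":37,"yqs":82}]}
After op 2 (replace /mp/x 26): {"bnh":[[53,10],{"a":72,"l":75,"ov":40},[29,3,29],[48,58,57,70,30],{"ao":43,"dm":41,"te":22}],"ed":31,"mp":{"nc":[42,20],"x":26},"x":[[71,18,18,51,79],{"ek":16,"h":31,"szd":37,"yqs":82}]}
After op 3 (add /mse 0): {"bnh":[[53,10],{"a":72,"l":75,"ov":40},[29,3,29],[48,58,57,70,30],{"ao":43,"dm":41,"te":22}],"ed":31,"mp":{"nc":[42,20],"x":26},"mse":0,"x":[[71,18,18,51,79],{"ek":16,"h":31,"szd":37,"yqs":82}]}
After op 4 (add /x/1 98): {"bnh":[[53,10],{"a":72,"l":75,"ov":40},[29,3,29],[48,58,57,70,30],{"ao":43,"dm":41,"te":22}],"ed":31,"mp":{"nc":[42,20],"x":26},"mse":0,"x":[[71,18,18,51,79],98,{"ek":16,"h":31,"szd":37,"yqs":82}]}
After op 5 (add /bnh/4 3): {"bnh":[[53,10],{"a":72,"l":75,"ov":40},[29,3,29],[48,58,57,70,30],3,{"ao":43,"dm":41,"te":22}],"ed":31,"mp":{"nc":[42,20],"x":26},"mse":0,"x":[[71,18,18,51,79],98,{"ek":16,"h":31,"szd":37,"yqs":82}]}
After op 6 (add /mp/k 22): {"bnh":[[53,10],{"a":72,"l":75,"ov":40},[29,3,29],[48,58,57,70,30],3,{"ao":43,"dm":41,"te":22}],"ed":31,"mp":{"k":22,"nc":[42,20],"x":26},"mse":0,"x":[[71,18,18,51,79],98,{"ek":16,"h":31,"szd":37,"yqs":82}]}
After op 7 (replace /mp/nc/0 18): {"bnh":[[53,10],{"a":72,"l":75,"ov":40},[29,3,29],[48,58,57,70,30],3,{"ao":43,"dm":41,"te":22}],"ed":31,"mp":{"k":22,"nc":[18,20],"x":26},"mse":0,"x":[[71,18,18,51,79],98,{"ek":16,"h":31,"szd":37,"yqs":82}]}
After op 8 (add /mp/nc/0 62): {"bnh":[[53,10],{"a":72,"l":75,"ov":40},[29,3,29],[48,58,57,70,30],3,{"ao":43,"dm":41,"te":22}],"ed":31,"mp":{"k":22,"nc":[62,18,20],"x":26},"mse":0,"x":[[71,18,18,51,79],98,{"ek":16,"h":31,"szd":37,"yqs":82}]}
After op 9 (remove /bnh/3): {"bnh":[[53,10],{"a":72,"l":75,"ov":40},[29,3,29],3,{"ao":43,"dm":41,"te":22}],"ed":31,"mp":{"k":22,"nc":[62,18,20],"x":26},"mse":0,"x":[[71,18,18,51,79],98,{"ek":16,"h":31,"szd":37,"yqs":82}]}
After op 10 (replace /x/2/szd 95): {"bnh":[[53,10],{"a":72,"l":75,"ov":40},[29,3,29],3,{"ao":43,"dm":41,"te":22}],"ed":31,"mp":{"k":22,"nc":[62,18,20],"x":26},"mse":0,"x":[[71,18,18,51,79],98,{"ek":16,"h":31,"szd":95,"yqs":82}]}
After op 11 (replace /mp/nc/1 91): {"bnh":[[53,10],{"a":72,"l":75,"ov":40},[29,3,29],3,{"ao":43,"dm":41,"te":22}],"ed":31,"mp":{"k":22,"nc":[62,91,20],"x":26},"mse":0,"x":[[71,18,18,51,79],98,{"ek":16,"h":31,"szd":95,"yqs":82}]}
After op 12 (replace /bnh/1/l 33): {"bnh":[[53,10],{"a":72,"l":33,"ov":40},[29,3,29],3,{"ao":43,"dm":41,"te":22}],"ed":31,"mp":{"k":22,"nc":[62,91,20],"x":26},"mse":0,"x":[[71,18,18,51,79],98,{"ek":16,"h":31,"szd":95,"yqs":82}]}
After op 13 (add /bnh/1/a 25): {"bnh":[[53,10],{"a":25,"l":33,"ov":40},[29,3,29],3,{"ao":43,"dm":41,"te":22}],"ed":31,"mp":{"k":22,"nc":[62,91,20],"x":26},"mse":0,"x":[[71,18,18,51,79],98,{"ek":16,"h":31,"szd":95,"yqs":82}]}
After op 14 (replace /bnh/1 53): {"bnh":[[53,10],53,[29,3,29],3,{"ao":43,"dm":41,"te":22}],"ed":31,"mp":{"k":22,"nc":[62,91,20],"x":26},"mse":0,"x":[[71,18,18,51,79],98,{"ek":16,"h":31,"szd":95,"yqs":82}]}
After op 15 (remove /x/2/yqs): {"bnh":[[53,10],53,[29,3,29],3,{"ao":43,"dm":41,"te":22}],"ed":31,"mp":{"k":22,"nc":[62,91,20],"x":26},"mse":0,"x":[[71,18,18,51,79],98,{"ek":16,"h":31,"szd":95}]}
After op 16 (remove /bnh/0/0): {"bnh":[[10],53,[29,3,29],3,{"ao":43,"dm":41,"te":22}],"ed":31,"mp":{"k":22,"nc":[62,91,20],"x":26},"mse":0,"x":[[71,18,18,51,79],98,{"ek":16,"h":31,"szd":95}]}
After op 17 (replace /bnh/2/1 63): {"bnh":[[10],53,[29,63,29],3,{"ao":43,"dm":41,"te":22}],"ed":31,"mp":{"k":22,"nc":[62,91,20],"x":26},"mse":0,"x":[[71,18,18,51,79],98,{"ek":16,"h":31,"szd":95}]}
After op 18 (add /bnh/2/1 87): {"bnh":[[10],53,[29,87,63,29],3,{"ao":43,"dm":41,"te":22}],"ed":31,"mp":{"k":22,"nc":[62,91,20],"x":26},"mse":0,"x":[[71,18,18,51,79],98,{"ek":16,"h":31,"szd":95}]}
After op 19 (replace /x/2/ek 20): {"bnh":[[10],53,[29,87,63,29],3,{"ao":43,"dm":41,"te":22}],"ed":31,"mp":{"k":22,"nc":[62,91,20],"x":26},"mse":0,"x":[[71,18,18,51,79],98,{"ek":20,"h":31,"szd":95}]}
After op 20 (add /bnh/2/1 59): {"bnh":[[10],53,[29,59,87,63,29],3,{"ao":43,"dm":41,"te":22}],"ed":31,"mp":{"k":22,"nc":[62,91,20],"x":26},"mse":0,"x":[[71,18,18,51,79],98,{"ek":20,"h":31,"szd":95}]}
After op 21 (remove /bnh/0/0): {"bnh":[[],53,[29,59,87,63,29],3,{"ao":43,"dm":41,"te":22}],"ed":31,"mp":{"k":22,"nc":[62,91,20],"x":26},"mse":0,"x":[[71,18,18,51,79],98,{"ek":20,"h":31,"szd":95}]}
After op 22 (replace /mp/nc/0 16): {"bnh":[[],53,[29,59,87,63,29],3,{"ao":43,"dm":41,"te":22}],"ed":31,"mp":{"k":22,"nc":[16,91,20],"x":26},"mse":0,"x":[[71,18,18,51,79],98,{"ek":20,"h":31,"szd":95}]}
After op 23 (add /x/2/zk 76): {"bnh":[[],53,[29,59,87,63,29],3,{"ao":43,"dm":41,"te":22}],"ed":31,"mp":{"k":22,"nc":[16,91,20],"x":26},"mse":0,"x":[[71,18,18,51,79],98,{"ek":20,"h":31,"szd":95,"zk":76}]}
After op 24 (add /bnh/2/1 17): {"bnh":[[],53,[29,17,59,87,63,29],3,{"ao":43,"dm":41,"te":22}],"ed":31,"mp":{"k":22,"nc":[16,91,20],"x":26},"mse":0,"x":[[71,18,18,51,79],98,{"ek":20,"h":31,"szd":95,"zk":76}]}
After op 25 (replace /x/0 4): {"bnh":[[],53,[29,17,59,87,63,29],3,{"ao":43,"dm":41,"te":22}],"ed":31,"mp":{"k":22,"nc":[16,91,20],"x":26},"mse":0,"x":[4,98,{"ek":20,"h":31,"szd":95,"zk":76}]}

Answer: {"bnh":[[],53,[29,17,59,87,63,29],3,{"ao":43,"dm":41,"te":22}],"ed":31,"mp":{"k":22,"nc":[16,91,20],"x":26},"mse":0,"x":[4,98,{"ek":20,"h":31,"szd":95,"zk":76}]}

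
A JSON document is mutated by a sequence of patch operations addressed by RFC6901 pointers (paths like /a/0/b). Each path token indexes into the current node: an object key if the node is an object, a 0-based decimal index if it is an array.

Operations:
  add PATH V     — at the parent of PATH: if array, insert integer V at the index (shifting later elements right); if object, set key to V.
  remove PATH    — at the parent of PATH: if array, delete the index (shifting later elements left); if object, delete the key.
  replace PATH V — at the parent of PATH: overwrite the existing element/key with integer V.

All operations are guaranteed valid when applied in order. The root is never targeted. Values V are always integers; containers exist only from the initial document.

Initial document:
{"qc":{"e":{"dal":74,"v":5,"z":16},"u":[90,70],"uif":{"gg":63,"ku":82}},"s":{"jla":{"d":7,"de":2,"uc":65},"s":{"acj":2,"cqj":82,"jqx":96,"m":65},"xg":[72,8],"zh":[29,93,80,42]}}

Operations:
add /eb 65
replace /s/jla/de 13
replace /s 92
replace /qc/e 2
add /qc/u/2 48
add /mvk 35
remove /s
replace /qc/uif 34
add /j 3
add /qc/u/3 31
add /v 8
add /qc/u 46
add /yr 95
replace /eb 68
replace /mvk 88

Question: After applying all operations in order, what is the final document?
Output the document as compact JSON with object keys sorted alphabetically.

After op 1 (add /eb 65): {"eb":65,"qc":{"e":{"dal":74,"v":5,"z":16},"u":[90,70],"uif":{"gg":63,"ku":82}},"s":{"jla":{"d":7,"de":2,"uc":65},"s":{"acj":2,"cqj":82,"jqx":96,"m":65},"xg":[72,8],"zh":[29,93,80,42]}}
After op 2 (replace /s/jla/de 13): {"eb":65,"qc":{"e":{"dal":74,"v":5,"z":16},"u":[90,70],"uif":{"gg":63,"ku":82}},"s":{"jla":{"d":7,"de":13,"uc":65},"s":{"acj":2,"cqj":82,"jqx":96,"m":65},"xg":[72,8],"zh":[29,93,80,42]}}
After op 3 (replace /s 92): {"eb":65,"qc":{"e":{"dal":74,"v":5,"z":16},"u":[90,70],"uif":{"gg":63,"ku":82}},"s":92}
After op 4 (replace /qc/e 2): {"eb":65,"qc":{"e":2,"u":[90,70],"uif":{"gg":63,"ku":82}},"s":92}
After op 5 (add /qc/u/2 48): {"eb":65,"qc":{"e":2,"u":[90,70,48],"uif":{"gg":63,"ku":82}},"s":92}
After op 6 (add /mvk 35): {"eb":65,"mvk":35,"qc":{"e":2,"u":[90,70,48],"uif":{"gg":63,"ku":82}},"s":92}
After op 7 (remove /s): {"eb":65,"mvk":35,"qc":{"e":2,"u":[90,70,48],"uif":{"gg":63,"ku":82}}}
After op 8 (replace /qc/uif 34): {"eb":65,"mvk":35,"qc":{"e":2,"u":[90,70,48],"uif":34}}
After op 9 (add /j 3): {"eb":65,"j":3,"mvk":35,"qc":{"e":2,"u":[90,70,48],"uif":34}}
After op 10 (add /qc/u/3 31): {"eb":65,"j":3,"mvk":35,"qc":{"e":2,"u":[90,70,48,31],"uif":34}}
After op 11 (add /v 8): {"eb":65,"j":3,"mvk":35,"qc":{"e":2,"u":[90,70,48,31],"uif":34},"v":8}
After op 12 (add /qc/u 46): {"eb":65,"j":3,"mvk":35,"qc":{"e":2,"u":46,"uif":34},"v":8}
After op 13 (add /yr 95): {"eb":65,"j":3,"mvk":35,"qc":{"e":2,"u":46,"uif":34},"v":8,"yr":95}
After op 14 (replace /eb 68): {"eb":68,"j":3,"mvk":35,"qc":{"e":2,"u":46,"uif":34},"v":8,"yr":95}
After op 15 (replace /mvk 88): {"eb":68,"j":3,"mvk":88,"qc":{"e":2,"u":46,"uif":34},"v":8,"yr":95}

Answer: {"eb":68,"j":3,"mvk":88,"qc":{"e":2,"u":46,"uif":34},"v":8,"yr":95}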